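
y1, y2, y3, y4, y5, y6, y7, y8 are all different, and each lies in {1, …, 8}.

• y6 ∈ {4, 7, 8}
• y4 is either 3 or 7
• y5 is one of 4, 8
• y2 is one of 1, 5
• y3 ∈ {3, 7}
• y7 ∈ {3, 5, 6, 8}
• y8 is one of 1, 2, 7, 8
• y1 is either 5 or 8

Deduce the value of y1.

The 8 variables draw from only 8 values {1, 2, 3, 4, 5, 6, 7, 8}, so each is used; only y8 can be 2, hence y8 = 2.
The 7 still-open variables together cover exactly {1, 3, 4, 5, 6, 7, 8} — 7 values for 7 variables — and 1 appears only in y2's list, so y2 = 1.
The 6 still-open variables together cover exactly {3, 4, 5, 6, 7, 8} — 6 values for 6 variables — and 6 appears only in y7's list, so y7 = 6.
Among the 5 still-open variables, 5 fits only y1 (and all 5 values in {3, 4, 5, 7, 8} must be used), so y1 = 5.

5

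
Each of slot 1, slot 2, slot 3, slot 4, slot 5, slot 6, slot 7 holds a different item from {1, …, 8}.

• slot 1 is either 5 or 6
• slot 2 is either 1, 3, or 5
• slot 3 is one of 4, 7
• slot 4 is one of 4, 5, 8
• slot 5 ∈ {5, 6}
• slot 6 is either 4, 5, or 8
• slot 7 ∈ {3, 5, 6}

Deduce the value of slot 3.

7

The 7 variables draw from only 7 values {1, 3, 4, 5, 6, 7, 8}, so each is used; only slot 2 can be 1, hence slot 2 = 1.
The 6 still-open variables draw from only 6 values {3, 4, 5, 6, 7, 8}, so each is used; only slot 7 can be 3, hence slot 7 = 3.
Among the 5 still-open variables, 7 fits only slot 3 (and all 5 values in {4, 5, 6, 7, 8} must be used), so slot 3 = 7.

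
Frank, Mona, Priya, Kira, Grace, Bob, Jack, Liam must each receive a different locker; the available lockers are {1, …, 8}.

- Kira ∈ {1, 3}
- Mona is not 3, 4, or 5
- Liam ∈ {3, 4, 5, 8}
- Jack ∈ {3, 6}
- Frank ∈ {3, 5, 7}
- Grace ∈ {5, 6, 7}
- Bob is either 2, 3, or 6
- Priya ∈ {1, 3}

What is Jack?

The 8 variables together cover exactly {1, 2, 3, 4, 5, 6, 7, 8} — 8 values for 8 variables — and 4 appears only in Liam's list, so Liam = 4.
The 7 still-open variables draw from only 7 values {1, 2, 3, 5, 6, 7, 8}, so each is used; only Mona can be 8, hence Mona = 8.
The 6 still-open variables together cover exactly {1, 2, 3, 5, 6, 7} — 6 values for 6 variables — and 2 appears only in Bob's list, so Bob = 2.
The 2 variables Priya and Kira are confined to {1, 3}, which locks those values in; drop them from Frank, Jack.
So Jack = 6.

6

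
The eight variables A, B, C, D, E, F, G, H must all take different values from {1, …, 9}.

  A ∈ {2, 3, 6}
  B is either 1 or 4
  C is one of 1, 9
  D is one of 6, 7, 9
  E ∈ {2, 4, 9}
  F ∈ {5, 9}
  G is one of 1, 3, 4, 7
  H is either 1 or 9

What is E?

Among the 8 variables, 5 fits only F (and all 8 values in {1, 2, 3, 4, 5, 6, 7, 9} must be used), so F = 5.
C and H share exactly the 2 values {1, 9}; by pigeonhole those values go to them, so strike 1, 9 from B, D, E, G.
B has just one choice, so B = 4. Strike 4 from E, G.
So E = 2.

2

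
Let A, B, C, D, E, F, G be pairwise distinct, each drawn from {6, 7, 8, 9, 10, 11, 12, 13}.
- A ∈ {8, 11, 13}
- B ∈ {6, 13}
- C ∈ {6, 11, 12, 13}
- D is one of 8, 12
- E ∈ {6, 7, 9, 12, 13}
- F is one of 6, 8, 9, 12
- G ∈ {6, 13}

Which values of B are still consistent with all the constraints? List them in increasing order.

6, 13

Among the 7 variables, 7 fits only E (and all 7 values in {6, 7, 8, 9, 11, 12, 13} must be used), so E = 7.
Among the 6 still-open variables, 9 fits only F (and all 6 values in {6, 8, 9, 11, 12, 13} must be used), so F = 9.
B and G between them cover only {6, 13} — a naked pair. Remove those values from A, C.
No further eliminations apply; B can still be any of 6, 13.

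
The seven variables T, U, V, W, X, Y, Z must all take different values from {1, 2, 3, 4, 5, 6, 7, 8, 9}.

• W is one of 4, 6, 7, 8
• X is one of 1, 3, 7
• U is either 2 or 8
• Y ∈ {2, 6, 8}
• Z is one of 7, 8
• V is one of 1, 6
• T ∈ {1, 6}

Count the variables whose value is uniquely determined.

3

The 7 variables draw from only 7 values {1, 2, 3, 4, 6, 7, 8}, so each is used; only X can be 3, hence X = 3.
The 6 still-open variables together cover exactly {1, 2, 4, 6, 7, 8} — 6 values for 6 variables — and 4 appears only in W's list, so W = 4.
Among the 5 still-open variables, 7 fits only Z (and all 5 values in {1, 2, 6, 7, 8} must be used), so Z = 7.
T and V between them cover only {1, 6} — a naked pair. Remove those values from Y.
Determined: W=4, X=3, Z=7. The other variables each still have more than one consistent value. That makes 3.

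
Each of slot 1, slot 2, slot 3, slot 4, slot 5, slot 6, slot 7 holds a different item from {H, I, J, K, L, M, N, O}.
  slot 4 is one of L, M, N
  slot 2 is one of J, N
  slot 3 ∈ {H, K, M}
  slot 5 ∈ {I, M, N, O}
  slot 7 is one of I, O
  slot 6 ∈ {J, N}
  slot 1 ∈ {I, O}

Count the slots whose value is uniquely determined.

slot 1 and slot 7 share exactly the 2 values {I, O}; by pigeonhole those values go to them, so strike I, O from slot 5.
slot 2 and slot 6 between them cover only {J, N} — a naked pair. Remove those values from slot 4, slot 5.
slot 5 has just one choice, so slot 5 = M. So slot 3, slot 4 can't be M.
slot 4's domain is down to {L}, so slot 4 = L.
Determined: slot 4=L, slot 5=M. The other slots each still have more than one consistent value. That makes 2.

2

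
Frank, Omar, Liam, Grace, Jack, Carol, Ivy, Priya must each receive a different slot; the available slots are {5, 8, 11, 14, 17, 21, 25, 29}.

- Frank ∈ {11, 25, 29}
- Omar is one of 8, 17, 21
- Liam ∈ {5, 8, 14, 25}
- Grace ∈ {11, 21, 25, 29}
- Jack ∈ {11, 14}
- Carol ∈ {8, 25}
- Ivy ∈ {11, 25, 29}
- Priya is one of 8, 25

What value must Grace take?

21

The 8 variables draw from only 8 values {5, 8, 11, 14, 17, 21, 25, 29}, so each is used; only Liam can be 5, hence Liam = 5.
Among the 7 still-open variables, 14 fits only Jack (and all 7 values in {8, 11, 14, 17, 21, 25, 29} must be used), so Jack = 14.
The 6 still-open variables draw from only 6 values {8, 11, 17, 21, 25, 29}, so each is used; only Omar can be 17, hence Omar = 17.
The 5 still-open variables draw from only 5 values {8, 11, 21, 25, 29}, so each is used; only Grace can be 21, hence Grace = 21.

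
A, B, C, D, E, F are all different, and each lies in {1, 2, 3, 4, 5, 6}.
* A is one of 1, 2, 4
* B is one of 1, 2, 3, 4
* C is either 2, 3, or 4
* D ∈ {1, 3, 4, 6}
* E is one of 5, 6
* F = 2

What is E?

5

F must be 2 (only option left). Remove 2 from A, B, C.
The 5 still-open variables together cover exactly {1, 3, 4, 5, 6} — 5 values for 5 variables — and 5 appears only in E's list, so E = 5.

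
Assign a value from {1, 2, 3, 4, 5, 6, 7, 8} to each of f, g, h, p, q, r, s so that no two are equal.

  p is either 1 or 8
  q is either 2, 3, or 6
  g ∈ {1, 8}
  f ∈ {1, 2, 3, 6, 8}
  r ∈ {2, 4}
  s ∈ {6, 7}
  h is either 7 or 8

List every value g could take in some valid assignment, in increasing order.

1, 8

Among the 7 variables, 4 fits only r (and all 7 values in {1, 2, 3, 4, 6, 7, 8} must be used), so r = 4.
The 2 variables g and p are confined to {1, 8}, which locks those values in; drop them from f, h.
h has just one choice, so h = 7. So s can't be 7.
s's domain is down to {6}, so s = 6. Strike 6 from f, q.
No further eliminations apply; g can still be any of 1, 8.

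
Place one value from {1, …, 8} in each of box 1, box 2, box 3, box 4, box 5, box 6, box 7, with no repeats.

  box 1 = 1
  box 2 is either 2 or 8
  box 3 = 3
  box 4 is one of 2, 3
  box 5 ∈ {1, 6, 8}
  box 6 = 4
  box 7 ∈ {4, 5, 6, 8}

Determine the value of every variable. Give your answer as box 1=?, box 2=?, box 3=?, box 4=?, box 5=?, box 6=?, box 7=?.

box 1 must be 1 (only option left). So box 5 can't be 1.
box 3 must be 3 (only option left). Strike 3 from box 4.
box 4 must be 2 (only option left). Eliminate 2 elsewhere: box 2.
box 6 has just one choice, so box 6 = 4. So box 7 can't be 4.
box 2 must be 8 (only option left). Eliminate 8 elsewhere: box 5, box 7.
box 5 must be 6 (only option left). Strike 6 from box 7.
box 7's domain is down to {5}, so box 7 = 5.

box 1=1, box 2=8, box 3=3, box 4=2, box 5=6, box 6=4, box 7=5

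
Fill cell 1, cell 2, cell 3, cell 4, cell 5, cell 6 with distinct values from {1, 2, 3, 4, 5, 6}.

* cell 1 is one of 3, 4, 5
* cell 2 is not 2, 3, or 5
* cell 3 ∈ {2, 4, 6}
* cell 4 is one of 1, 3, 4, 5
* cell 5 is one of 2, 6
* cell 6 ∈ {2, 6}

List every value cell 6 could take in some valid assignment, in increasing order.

2, 6

cell 5 and cell 6 between them cover only {2, 6} — a naked pair. Remove those values from cell 2, cell 3.
cell 3 must be 4 (only option left). Strike 4 from cell 1, cell 2, cell 4.
cell 2 must be 1 (only option left). So cell 4 can't be 1.
No further eliminations apply; cell 6 can still be any of 2, 6.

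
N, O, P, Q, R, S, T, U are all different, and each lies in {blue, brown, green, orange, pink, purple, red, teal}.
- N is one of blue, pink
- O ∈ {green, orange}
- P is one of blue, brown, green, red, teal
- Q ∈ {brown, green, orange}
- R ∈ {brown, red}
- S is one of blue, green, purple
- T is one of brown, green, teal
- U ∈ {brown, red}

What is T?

The 8 variables draw from only 8 values {blue, brown, green, orange, pink, purple, red, teal}, so each is used; only N can be pink, hence N = pink.
Among the 7 still-open variables, purple fits only S (and all 7 values in {blue, brown, green, orange, purple, red, teal} must be used), so S = purple.
Among the 6 still-open variables, blue fits only P (and all 6 values in {blue, brown, green, orange, red, teal} must be used), so P = blue.
Among the 5 still-open variables, teal fits only T (and all 5 values in {brown, green, orange, red, teal} must be used), so T = teal.

teal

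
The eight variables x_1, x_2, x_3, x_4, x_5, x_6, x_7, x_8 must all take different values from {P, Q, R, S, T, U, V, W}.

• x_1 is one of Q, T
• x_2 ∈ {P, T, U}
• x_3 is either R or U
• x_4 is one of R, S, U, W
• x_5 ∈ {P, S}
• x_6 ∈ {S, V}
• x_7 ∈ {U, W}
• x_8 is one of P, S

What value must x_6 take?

The 8 variables draw from only 8 values {P, Q, R, S, T, U, V, W}, so each is used; only x_1 can be Q, hence x_1 = Q.
The 7 still-open variables together cover exactly {P, R, S, T, U, V, W} — 7 values for 7 variables — and T appears only in x_2's list, so x_2 = T.
The 6 still-open variables draw from only 6 values {P, R, S, U, V, W}, so each is used; only x_6 can be V, hence x_6 = V.

V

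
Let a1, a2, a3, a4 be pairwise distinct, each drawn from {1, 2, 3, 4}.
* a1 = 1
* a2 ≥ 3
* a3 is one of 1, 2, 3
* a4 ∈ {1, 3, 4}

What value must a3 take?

2

a1 has just one choice, so a1 = 1. Eliminate 1 elsewhere: a3, a4.
The 3 still-open variables together cover exactly {2, 3, 4} — 3 values for 3 variables — and 2 appears only in a3's list, so a3 = 2.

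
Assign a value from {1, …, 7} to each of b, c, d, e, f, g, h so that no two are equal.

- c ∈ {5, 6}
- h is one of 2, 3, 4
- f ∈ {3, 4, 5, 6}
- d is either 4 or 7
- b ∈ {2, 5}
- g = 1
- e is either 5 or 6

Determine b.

2

g's domain is down to {1}, so g = 1.
The 6 still-open variables draw from only 6 values {2, 3, 4, 5, 6, 7}, so each is used; only d can be 7, hence d = 7.
c and e share exactly the 2 values {5, 6}; by pigeonhole those values go to them, so strike 5, 6 from b, f.
So b = 2.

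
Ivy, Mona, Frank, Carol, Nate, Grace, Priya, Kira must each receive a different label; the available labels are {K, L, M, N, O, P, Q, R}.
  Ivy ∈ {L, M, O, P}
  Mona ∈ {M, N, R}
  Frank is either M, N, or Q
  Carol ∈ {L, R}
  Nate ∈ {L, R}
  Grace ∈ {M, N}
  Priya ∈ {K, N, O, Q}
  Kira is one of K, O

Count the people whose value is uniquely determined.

2

The 8 variables together cover exactly {K, L, M, N, O, P, Q, R} — 8 values for 8 variables — and P appears only in Ivy's list, so Ivy = P.
Carol and Nate share exactly the 2 values {L, R}; by pigeonhole those values go to them, so strike L, R from Mona.
The 2 variables Mona and Grace are confined to {M, N}, which locks those values in; drop them from Frank, Priya.
Frank must be Q (only option left). Eliminate Q elsewhere: Priya.
Determined: Ivy=P, Frank=Q. The other people each still have more than one consistent value. That makes 2.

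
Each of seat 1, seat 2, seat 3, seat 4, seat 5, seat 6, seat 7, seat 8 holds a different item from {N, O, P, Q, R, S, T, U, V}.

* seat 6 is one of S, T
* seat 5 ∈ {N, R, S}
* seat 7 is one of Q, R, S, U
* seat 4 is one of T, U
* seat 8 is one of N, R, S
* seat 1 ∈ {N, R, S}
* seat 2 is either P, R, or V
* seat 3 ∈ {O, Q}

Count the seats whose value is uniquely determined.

The 3 variables seat 1, seat 5, seat 8 are confined to {N, R, S}, which locks those values in; drop them from seat 2, seat 6, seat 7.
seat 6 has just one choice, so seat 6 = T. Strike T from seat 4.
That leaves seat 4 = U. Strike U from seat 7.
seat 7's domain is down to {Q}, so seat 7 = Q. Strike Q from seat 3.
That leaves seat 3 = O.
Determined: seat 3=O, seat 4=U, seat 6=T, seat 7=Q. The other seats each still have more than one consistent value. That makes 4.

4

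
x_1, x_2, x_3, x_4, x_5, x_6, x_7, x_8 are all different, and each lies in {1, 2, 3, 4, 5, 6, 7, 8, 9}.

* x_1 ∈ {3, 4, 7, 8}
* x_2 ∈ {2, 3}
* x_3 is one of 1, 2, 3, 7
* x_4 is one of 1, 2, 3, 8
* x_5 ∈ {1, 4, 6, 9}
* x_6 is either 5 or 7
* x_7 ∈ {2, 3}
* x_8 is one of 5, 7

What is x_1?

4

The 2 variables x_2 and x_7 are confined to {2, 3}, which locks those values in; drop them from x_1, x_3, x_4.
x_6 and x_8 between them cover only {5, 7} — a naked pair. Remove those values from x_1, x_3.
x_3's domain is down to {1}, so x_3 = 1. Remove 1 from x_4, x_5.
x_4 has just one choice, so x_4 = 8. Strike 8 from x_1.
So x_1 = 4.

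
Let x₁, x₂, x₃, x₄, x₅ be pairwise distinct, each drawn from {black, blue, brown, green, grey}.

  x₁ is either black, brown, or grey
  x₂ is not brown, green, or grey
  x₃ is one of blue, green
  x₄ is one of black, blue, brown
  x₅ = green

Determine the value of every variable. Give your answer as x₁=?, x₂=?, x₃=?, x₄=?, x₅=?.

x₁=grey, x₂=black, x₃=blue, x₄=brown, x₅=green

x₅'s domain is down to {green}, so x₅ = green. Eliminate green elsewhere: x₃.
x₃ has just one choice, so x₃ = blue. Remove blue from x₂, x₄.
x₂ must be black (only option left). Strike black from x₁, x₄.
That leaves x₄ = brown. Eliminate brown elsewhere: x₁.
x₁ has just one choice, so x₁ = grey.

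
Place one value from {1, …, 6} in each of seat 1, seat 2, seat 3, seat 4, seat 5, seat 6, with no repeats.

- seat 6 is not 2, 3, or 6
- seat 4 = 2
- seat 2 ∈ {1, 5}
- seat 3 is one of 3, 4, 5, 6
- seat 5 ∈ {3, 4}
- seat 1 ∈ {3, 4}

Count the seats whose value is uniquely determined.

2

seat 4's domain is down to {2}, so seat 4 = 2.
The 5 still-open variables draw from only 5 values {1, 3, 4, 5, 6}, so each is used; only seat 3 can be 6, hence seat 3 = 6.
seat 1 and seat 5 between them cover only {3, 4} — a naked pair. Remove those values from seat 6.
Determined: seat 3=6, seat 4=2. The other seats each still have more than one consistent value. That makes 2.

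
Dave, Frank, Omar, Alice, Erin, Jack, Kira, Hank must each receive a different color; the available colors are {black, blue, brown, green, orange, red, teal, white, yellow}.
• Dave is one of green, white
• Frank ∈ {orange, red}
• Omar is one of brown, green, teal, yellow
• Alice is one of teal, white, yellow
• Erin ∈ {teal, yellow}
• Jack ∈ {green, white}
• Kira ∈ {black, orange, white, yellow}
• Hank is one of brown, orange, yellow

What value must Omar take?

The 8 variables together cover exactly {black, brown, green, orange, red, teal, white, yellow} — 8 values for 8 variables — and black appears only in Kira's list, so Kira = black.
The 7 still-open variables draw from only 7 values {brown, green, orange, red, teal, white, yellow}, so each is used; only Frank can be red, hence Frank = red.
The 6 still-open variables together cover exactly {brown, green, orange, teal, white, yellow} — 6 values for 6 variables — and orange appears only in Hank's list, so Hank = orange.
The 5 still-open variables together cover exactly {brown, green, teal, white, yellow} — 5 values for 5 variables — and brown appears only in Omar's list, so Omar = brown.

brown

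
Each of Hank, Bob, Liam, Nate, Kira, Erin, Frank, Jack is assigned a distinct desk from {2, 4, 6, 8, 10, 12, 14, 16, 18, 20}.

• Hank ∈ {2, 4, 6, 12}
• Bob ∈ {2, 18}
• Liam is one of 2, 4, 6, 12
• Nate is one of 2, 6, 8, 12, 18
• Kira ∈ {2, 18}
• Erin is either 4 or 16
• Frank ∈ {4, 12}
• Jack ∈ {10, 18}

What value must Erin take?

16

Among the 8 variables, 8 fits only Nate (and all 8 values in {2, 4, 6, 8, 10, 12, 16, 18} must be used), so Nate = 8.
The 7 still-open variables together cover exactly {2, 4, 6, 10, 12, 16, 18} — 7 values for 7 variables — and 10 appears only in Jack's list, so Jack = 10.
The 6 still-open variables together cover exactly {2, 4, 6, 12, 16, 18} — 6 values for 6 variables — and 16 appears only in Erin's list, so Erin = 16.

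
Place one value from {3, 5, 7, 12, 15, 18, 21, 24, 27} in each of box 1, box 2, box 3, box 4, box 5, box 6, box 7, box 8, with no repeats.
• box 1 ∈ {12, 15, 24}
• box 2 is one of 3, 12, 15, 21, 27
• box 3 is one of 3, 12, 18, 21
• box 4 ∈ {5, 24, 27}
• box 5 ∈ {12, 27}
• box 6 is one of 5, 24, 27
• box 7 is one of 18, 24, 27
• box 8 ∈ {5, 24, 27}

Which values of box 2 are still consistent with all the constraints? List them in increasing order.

box 4, box 6, box 8 share exactly the 3 values {5, 24, 27}; by pigeonhole those values go to them, so strike 5, 24, 27 from box 1, box 2, box 5, box 7.
box 5's domain is down to {12}, so box 5 = 12. Eliminate 12 elsewhere: box 1, box 2, box 3.
box 7 has just one choice, so box 7 = 18. So box 3 can't be 18.
box 1's domain is down to {15}, so box 1 = 15. Strike 15 from box 2.
No further eliminations apply; box 2 can still be any of 3, 21.

3, 21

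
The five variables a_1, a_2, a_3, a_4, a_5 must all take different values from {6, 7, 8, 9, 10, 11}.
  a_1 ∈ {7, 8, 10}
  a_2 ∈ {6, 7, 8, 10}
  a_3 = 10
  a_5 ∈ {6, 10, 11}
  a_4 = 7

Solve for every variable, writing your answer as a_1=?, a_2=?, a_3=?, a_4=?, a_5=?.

a_1=8, a_2=6, a_3=10, a_4=7, a_5=11

a_3 has just one choice, so a_3 = 10. Remove 10 from a_1, a_2, a_5.
a_4's domain is down to {7}, so a_4 = 7. Eliminate 7 elsewhere: a_1, a_2.
a_1 must be 8 (only option left). Eliminate 8 elsewhere: a_2.
That leaves a_2 = 6. Eliminate 6 elsewhere: a_5.
That leaves a_5 = 11.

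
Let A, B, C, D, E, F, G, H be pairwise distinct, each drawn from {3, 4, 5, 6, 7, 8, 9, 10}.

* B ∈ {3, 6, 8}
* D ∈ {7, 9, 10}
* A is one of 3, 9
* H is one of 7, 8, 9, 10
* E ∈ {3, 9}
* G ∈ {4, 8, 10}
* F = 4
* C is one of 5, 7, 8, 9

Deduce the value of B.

F must be 4 (only option left). So G can't be 4.
The 7 still-open variables draw from only 7 values {3, 5, 6, 7, 8, 9, 10}, so each is used; only C can be 5, hence C = 5.
Among the 6 still-open variables, 6 fits only B (and all 6 values in {3, 6, 7, 8, 9, 10} must be used), so B = 6.

6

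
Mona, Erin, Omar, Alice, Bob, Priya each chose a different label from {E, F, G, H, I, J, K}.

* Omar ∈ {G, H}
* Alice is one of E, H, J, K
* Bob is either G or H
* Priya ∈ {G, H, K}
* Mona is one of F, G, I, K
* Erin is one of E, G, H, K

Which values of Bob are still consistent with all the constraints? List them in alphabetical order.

G, H

The 2 variables Omar and Bob are confined to {G, H}, which locks those values in; drop them from Mona, Erin, Alice, Priya.
Priya's domain is down to {K}, so Priya = K. Eliminate K elsewhere: Mona, Erin, Alice.
Erin has just one choice, so Erin = E. So Alice can't be E.
Alice's domain is down to {J}, so Alice = J.
No further eliminations apply; Bob can still be any of G, H.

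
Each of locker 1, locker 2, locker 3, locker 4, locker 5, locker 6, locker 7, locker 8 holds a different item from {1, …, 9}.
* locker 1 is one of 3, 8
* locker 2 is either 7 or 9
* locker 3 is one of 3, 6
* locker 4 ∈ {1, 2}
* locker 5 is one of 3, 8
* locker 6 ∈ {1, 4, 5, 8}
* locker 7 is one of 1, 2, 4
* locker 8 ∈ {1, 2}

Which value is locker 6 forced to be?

5

locker 1 and locker 5 between them cover only {3, 8} — a naked pair. Remove those values from locker 3, locker 6.
That leaves locker 3 = 6.
The 2 variables locker 4 and locker 8 are confined to {1, 2}, which locks those values in; drop them from locker 6, locker 7.
That leaves locker 7 = 4. So locker 6 can't be 4.
So locker 6 = 5.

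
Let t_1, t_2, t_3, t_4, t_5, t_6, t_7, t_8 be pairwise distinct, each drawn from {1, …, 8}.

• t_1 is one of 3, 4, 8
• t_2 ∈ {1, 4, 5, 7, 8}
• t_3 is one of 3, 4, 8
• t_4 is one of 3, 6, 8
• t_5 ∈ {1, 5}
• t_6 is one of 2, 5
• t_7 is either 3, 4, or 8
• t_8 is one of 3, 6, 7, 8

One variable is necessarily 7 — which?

Among the 8 variables, 2 fits only t_6 (and all 8 values in {1, 2, 3, 4, 5, 6, 7, 8} must be used), so t_6 = 2.
t_1, t_3, t_7 share exactly the 3 values {3, 4, 8}; by pigeonhole those values go to them, so strike 3, 4, 8 from t_2, t_4, t_8.
t_4 must be 6 (only option left). Strike 6 from t_8.
So 7 goes to t_8.

t_8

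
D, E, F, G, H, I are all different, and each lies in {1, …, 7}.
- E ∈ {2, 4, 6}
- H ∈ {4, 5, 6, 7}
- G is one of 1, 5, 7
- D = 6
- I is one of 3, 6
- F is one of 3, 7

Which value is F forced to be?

D must be 6 (only option left). Remove 6 from E, H, I.
I has just one choice, so I = 3. Strike 3 from F.
So F = 7.

7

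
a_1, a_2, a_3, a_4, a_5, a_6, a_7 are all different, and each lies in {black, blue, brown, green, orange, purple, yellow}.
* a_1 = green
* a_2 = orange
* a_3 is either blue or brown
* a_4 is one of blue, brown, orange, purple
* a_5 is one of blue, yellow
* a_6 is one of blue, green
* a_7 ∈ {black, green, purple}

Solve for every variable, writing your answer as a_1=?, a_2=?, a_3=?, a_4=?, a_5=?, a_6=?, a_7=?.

a_1's domain is down to {green}, so a_1 = green. Eliminate green elsewhere: a_6, a_7.
a_2 has just one choice, so a_2 = orange. Strike orange from a_4.
a_6 has just one choice, so a_6 = blue. Remove blue from a_3, a_4, a_5.
a_3 must be brown (only option left). So a_4 can't be brown.
That leaves a_4 = purple. Remove purple from a_7.
a_5 has just one choice, so a_5 = yellow.
a_7's domain is down to {black}, so a_7 = black.

a_1=green, a_2=orange, a_3=brown, a_4=purple, a_5=yellow, a_6=blue, a_7=black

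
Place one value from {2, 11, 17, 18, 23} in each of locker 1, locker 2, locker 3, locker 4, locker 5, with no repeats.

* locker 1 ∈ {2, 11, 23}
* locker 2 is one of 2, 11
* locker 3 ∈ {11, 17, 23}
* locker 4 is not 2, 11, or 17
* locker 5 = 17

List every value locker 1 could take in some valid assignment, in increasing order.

locker 5 has just one choice, so locker 5 = 17. Strike 17 from locker 3.
The 4 still-open variables draw from only 4 values {2, 11, 18, 23}, so each is used; only locker 4 can be 18, hence locker 4 = 18.
No further eliminations apply; locker 1 can still be any of 2, 11, 23.

2, 11, 23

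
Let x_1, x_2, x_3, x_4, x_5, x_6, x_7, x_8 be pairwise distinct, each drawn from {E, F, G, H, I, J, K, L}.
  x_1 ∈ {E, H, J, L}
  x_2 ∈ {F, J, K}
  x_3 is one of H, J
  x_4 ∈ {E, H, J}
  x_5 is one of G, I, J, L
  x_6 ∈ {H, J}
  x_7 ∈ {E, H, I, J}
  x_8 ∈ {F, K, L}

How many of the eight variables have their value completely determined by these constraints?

4

The 8 variables together cover exactly {E, F, G, H, I, J, K, L} — 8 values for 8 variables — and G appears only in x_5's list, so x_5 = G.
Among the 7 still-open variables, I fits only x_7 (and all 7 values in {E, F, H, I, J, K, L} must be used), so x_7 = I.
x_3 and x_6 between them cover only {H, J} — a naked pair. Remove those values from x_1, x_2, x_4.
x_4 has just one choice, so x_4 = E. Remove E from x_1.
x_1 has just one choice, so x_1 = L. So x_8 can't be L.
Determined: x_1=L, x_4=E, x_5=G, x_7=I. The other variables each still have more than one consistent value. That makes 4.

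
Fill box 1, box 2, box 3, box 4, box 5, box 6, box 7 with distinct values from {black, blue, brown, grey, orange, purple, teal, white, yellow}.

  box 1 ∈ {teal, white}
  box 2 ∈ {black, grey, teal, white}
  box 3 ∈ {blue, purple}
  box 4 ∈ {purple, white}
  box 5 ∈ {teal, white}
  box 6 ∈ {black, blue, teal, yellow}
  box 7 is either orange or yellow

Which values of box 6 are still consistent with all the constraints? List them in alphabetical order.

box 1 and box 5 share exactly the 2 values {teal, white}; by pigeonhole those values go to them, so strike teal, white from box 2, box 4, box 6.
box 4 has just one choice, so box 4 = purple. Remove purple from box 3.
box 3's domain is down to {blue}, so box 3 = blue. Remove blue from box 6.
No further eliminations apply; box 6 can still be any of black, yellow.

black, yellow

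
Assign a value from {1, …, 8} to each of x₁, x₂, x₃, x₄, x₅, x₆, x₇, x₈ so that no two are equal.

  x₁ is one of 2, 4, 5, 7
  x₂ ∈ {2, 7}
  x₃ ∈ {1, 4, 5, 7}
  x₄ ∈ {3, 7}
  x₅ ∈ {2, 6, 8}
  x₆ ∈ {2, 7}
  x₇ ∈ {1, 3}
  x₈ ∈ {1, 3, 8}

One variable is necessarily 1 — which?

x₇

The 8 variables together cover exactly {1, 2, 3, 4, 5, 6, 7, 8} — 8 values for 8 variables — and 6 appears only in x₅'s list, so x₅ = 6.
The 7 still-open variables draw from only 7 values {1, 2, 3, 4, 5, 7, 8}, so each is used; only x₈ can be 8, hence x₈ = 8.
x₂ and x₆ share exactly the 2 values {2, 7}; by pigeonhole those values go to them, so strike 2, 7 from x₁, x₃, x₄.
That leaves x₄ = 3. Eliminate 3 elsewhere: x₇.
So 1 goes to x₇.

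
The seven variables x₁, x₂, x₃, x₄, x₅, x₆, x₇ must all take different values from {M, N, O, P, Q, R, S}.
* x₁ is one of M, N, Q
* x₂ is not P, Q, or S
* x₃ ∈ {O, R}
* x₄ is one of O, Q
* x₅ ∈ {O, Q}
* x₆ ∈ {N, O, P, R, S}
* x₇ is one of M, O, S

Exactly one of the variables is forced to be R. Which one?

The 7 variables together cover exactly {M, N, O, P, Q, R, S} — 7 values for 7 variables — and P appears only in x₆'s list, so x₆ = P.
Among the 6 still-open variables, S fits only x₇ (and all 6 values in {M, N, O, Q, R, S} must be used), so x₇ = S.
The 2 variables x₄ and x₅ are confined to {O, Q}, which locks those values in; drop them from x₁, x₂, x₃.
So R goes to x₃.

x₃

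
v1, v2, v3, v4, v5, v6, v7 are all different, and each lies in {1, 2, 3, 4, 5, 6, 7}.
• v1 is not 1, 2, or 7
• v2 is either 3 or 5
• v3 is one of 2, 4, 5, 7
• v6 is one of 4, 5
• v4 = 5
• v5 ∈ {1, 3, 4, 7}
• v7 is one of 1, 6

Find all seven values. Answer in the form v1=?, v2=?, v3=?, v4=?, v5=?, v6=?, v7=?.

v4 must be 5 (only option left). Strike 5 from v1, v2, v3, v6.
v6 has just one choice, so v6 = 4. Eliminate 4 elsewhere: v1, v3, v5.
v2's domain is down to {3}, so v2 = 3. Remove 3 from v1, v5.
v1 has just one choice, so v1 = 6. So v7 can't be 6.
v7 must be 1 (only option left). Eliminate 1 elsewhere: v5.
v5's domain is down to {7}, so v5 = 7. So v3 can't be 7.
v3 has just one choice, so v3 = 2.

v1=6, v2=3, v3=2, v4=5, v5=7, v6=4, v7=1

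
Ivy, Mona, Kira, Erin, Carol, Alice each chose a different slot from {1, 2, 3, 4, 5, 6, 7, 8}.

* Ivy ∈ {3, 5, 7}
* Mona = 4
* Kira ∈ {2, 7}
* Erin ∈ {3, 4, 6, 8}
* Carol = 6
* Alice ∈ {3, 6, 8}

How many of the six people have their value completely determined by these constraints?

Mona has just one choice, so Mona = 4. Eliminate 4 elsewhere: Erin.
That leaves Carol = 6. Strike 6 from Erin, Alice.
Erin and Alice share exactly the 2 values {3, 8}; by pigeonhole those values go to them, so strike 3, 8 from Ivy.
Determined: Mona=4, Carol=6. The other people each still have more than one consistent value. That makes 2.

2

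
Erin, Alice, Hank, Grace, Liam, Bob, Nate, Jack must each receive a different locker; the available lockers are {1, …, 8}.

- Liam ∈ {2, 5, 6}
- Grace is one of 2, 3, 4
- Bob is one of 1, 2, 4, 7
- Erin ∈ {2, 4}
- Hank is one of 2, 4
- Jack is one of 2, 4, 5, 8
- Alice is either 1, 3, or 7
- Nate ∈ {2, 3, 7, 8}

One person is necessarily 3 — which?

Grace

The 8 variables draw from only 8 values {1, 2, 3, 4, 5, 6, 7, 8}, so each is used; only Liam can be 6, hence Liam = 6.
The 7 still-open variables draw from only 7 values {1, 2, 3, 4, 5, 7, 8}, so each is used; only Jack can be 5, hence Jack = 5.
The 6 still-open variables together cover exactly {1, 2, 3, 4, 7, 8} — 6 values for 6 variables — and 8 appears only in Nate's list, so Nate = 8.
The 2 variables Erin and Hank are confined to {2, 4}, which locks those values in; drop them from Grace, Bob.
So 3 goes to Grace.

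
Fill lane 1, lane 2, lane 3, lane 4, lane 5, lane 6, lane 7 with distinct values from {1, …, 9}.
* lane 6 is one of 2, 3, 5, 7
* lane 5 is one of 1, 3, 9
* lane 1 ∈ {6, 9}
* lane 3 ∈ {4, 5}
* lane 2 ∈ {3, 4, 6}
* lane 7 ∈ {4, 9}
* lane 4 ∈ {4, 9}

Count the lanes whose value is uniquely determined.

lane 4 and lane 7 between them cover only {4, 9} — a naked pair. Remove those values from lane 1, lane 2, lane 3, lane 5.
That leaves lane 1 = 6. Eliminate 6 elsewhere: lane 2.
lane 2 must be 3 (only option left). Remove 3 from lane 5, lane 6.
That leaves lane 3 = 5. Remove 5 from lane 6.
lane 5 has just one choice, so lane 5 = 1.
Determined: lane 1=6, lane 2=3, lane 3=5, lane 5=1. The other lanes each still have more than one consistent value. That makes 4.

4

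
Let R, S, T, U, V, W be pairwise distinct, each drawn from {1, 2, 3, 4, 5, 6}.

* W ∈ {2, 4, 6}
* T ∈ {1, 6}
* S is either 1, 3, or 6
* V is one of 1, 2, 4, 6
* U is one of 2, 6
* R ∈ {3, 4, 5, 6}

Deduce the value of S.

The 6 variables together cover exactly {1, 2, 3, 4, 5, 6} — 6 values for 6 variables — and 5 appears only in R's list, so R = 5.
The 5 still-open variables draw from only 5 values {1, 2, 3, 4, 6}, so each is used; only S can be 3, hence S = 3.

3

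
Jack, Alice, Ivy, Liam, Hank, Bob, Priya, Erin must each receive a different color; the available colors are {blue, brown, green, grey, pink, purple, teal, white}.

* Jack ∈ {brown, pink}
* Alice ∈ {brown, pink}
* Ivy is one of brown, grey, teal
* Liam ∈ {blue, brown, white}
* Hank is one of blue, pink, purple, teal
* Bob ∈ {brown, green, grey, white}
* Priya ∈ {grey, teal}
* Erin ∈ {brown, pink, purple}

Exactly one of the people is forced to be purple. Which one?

The 8 variables together cover exactly {blue, brown, green, grey, pink, purple, teal, white} — 8 values for 8 variables — and green appears only in Bob's list, so Bob = green.
Among the 7 still-open variables, white fits only Liam (and all 7 values in {blue, brown, grey, pink, purple, teal, white} must be used), so Liam = white.
The 6 still-open variables together cover exactly {blue, brown, grey, pink, purple, teal} — 6 values for 6 variables — and blue appears only in Hank's list, so Hank = blue.
Among the 5 still-open variables, purple fits only Erin (and all 5 values in {brown, grey, pink, purple, teal} must be used), so Erin = purple.

Erin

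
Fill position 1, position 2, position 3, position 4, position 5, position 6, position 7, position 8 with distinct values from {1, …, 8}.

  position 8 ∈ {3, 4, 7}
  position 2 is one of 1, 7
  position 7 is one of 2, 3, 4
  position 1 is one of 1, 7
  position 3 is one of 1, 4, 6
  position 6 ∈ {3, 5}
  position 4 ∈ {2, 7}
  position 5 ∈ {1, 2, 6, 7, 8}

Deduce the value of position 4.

Among the 8 variables, 5 fits only position 6 (and all 8 values in {1, 2, 3, 4, 5, 6, 7, 8} must be used), so position 6 = 5.
Among the 7 still-open variables, 8 fits only position 5 (and all 7 values in {1, 2, 3, 4, 6, 7, 8} must be used), so position 5 = 8.
The 6 still-open variables together cover exactly {1, 2, 3, 4, 6, 7} — 6 values for 6 variables — and 6 appears only in position 3's list, so position 3 = 6.
position 1 and position 2 share exactly the 2 values {1, 7}; by pigeonhole those values go to them, so strike 1, 7 from position 4, position 8.
So position 4 = 2.

2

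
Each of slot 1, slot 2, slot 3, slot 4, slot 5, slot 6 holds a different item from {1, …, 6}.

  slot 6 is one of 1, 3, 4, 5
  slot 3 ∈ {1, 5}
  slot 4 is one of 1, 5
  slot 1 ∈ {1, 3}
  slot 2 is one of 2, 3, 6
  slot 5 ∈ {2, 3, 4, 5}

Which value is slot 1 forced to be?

The 6 variables draw from only 6 values {1, 2, 3, 4, 5, 6}, so each is used; only slot 2 can be 6, hence slot 2 = 6.
The 5 still-open variables together cover exactly {1, 2, 3, 4, 5} — 5 values for 5 variables — and 2 appears only in slot 5's list, so slot 5 = 2.
Among the 4 still-open variables, 4 fits only slot 6 (and all 4 values in {1, 3, 4, 5} must be used), so slot 6 = 4.
The 3 still-open variables draw from only 3 values {1, 3, 5}, so each is used; only slot 1 can be 3, hence slot 1 = 3.

3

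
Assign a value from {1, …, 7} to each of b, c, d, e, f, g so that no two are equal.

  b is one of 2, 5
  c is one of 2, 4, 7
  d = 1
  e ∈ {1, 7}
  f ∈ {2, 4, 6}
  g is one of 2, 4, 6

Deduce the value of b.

d has just one choice, so d = 1. Remove 1 from e.
e must be 7 (only option left). Remove 7 from c.
The 4 still-open variables draw from only 4 values {2, 4, 5, 6}, so each is used; only b can be 5, hence b = 5.

5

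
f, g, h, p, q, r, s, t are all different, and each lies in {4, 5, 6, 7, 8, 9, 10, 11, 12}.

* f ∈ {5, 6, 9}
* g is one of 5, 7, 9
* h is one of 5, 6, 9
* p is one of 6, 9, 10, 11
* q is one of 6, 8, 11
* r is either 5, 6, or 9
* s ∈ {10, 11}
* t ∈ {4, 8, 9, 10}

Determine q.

8

The 8 variables draw from only 8 values {4, 5, 6, 7, 8, 9, 10, 11}, so each is used; only t can be 4, hence t = 4.
Among the 7 still-open variables, 7 fits only g (and all 7 values in {5, 6, 7, 8, 9, 10, 11} must be used), so g = 7.
The 6 still-open variables draw from only 6 values {5, 6, 8, 9, 10, 11}, so each is used; only q can be 8, hence q = 8.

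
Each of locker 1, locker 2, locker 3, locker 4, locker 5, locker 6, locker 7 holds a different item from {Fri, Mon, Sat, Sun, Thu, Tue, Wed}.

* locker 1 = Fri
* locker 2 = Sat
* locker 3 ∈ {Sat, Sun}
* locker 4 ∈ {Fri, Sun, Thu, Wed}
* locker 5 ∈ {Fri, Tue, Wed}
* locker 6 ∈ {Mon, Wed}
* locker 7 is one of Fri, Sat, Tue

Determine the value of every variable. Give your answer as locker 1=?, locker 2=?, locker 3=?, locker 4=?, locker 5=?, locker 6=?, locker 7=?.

locker 1=Fri, locker 2=Sat, locker 3=Sun, locker 4=Thu, locker 5=Wed, locker 6=Mon, locker 7=Tue

locker 1's domain is down to {Fri}, so locker 1 = Fri. So locker 4, locker 5, locker 7 can't be Fri.
locker 2 has just one choice, so locker 2 = Sat. Eliminate Sat elsewhere: locker 3, locker 7.
locker 3 must be Sun (only option left). Strike Sun from locker 4.
locker 7 must be Tue (only option left). Eliminate Tue elsewhere: locker 5.
That leaves locker 5 = Wed. Eliminate Wed elsewhere: locker 4, locker 6.
locker 6 has just one choice, so locker 6 = Mon.
locker 4 has just one choice, so locker 4 = Thu.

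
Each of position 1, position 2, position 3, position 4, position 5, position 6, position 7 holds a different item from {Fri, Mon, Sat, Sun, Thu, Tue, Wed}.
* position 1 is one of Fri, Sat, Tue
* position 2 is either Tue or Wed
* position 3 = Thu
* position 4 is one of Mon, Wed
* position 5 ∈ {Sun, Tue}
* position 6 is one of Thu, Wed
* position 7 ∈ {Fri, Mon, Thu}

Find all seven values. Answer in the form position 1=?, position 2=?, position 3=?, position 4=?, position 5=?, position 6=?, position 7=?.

position 3 must be Thu (only option left). Strike Thu from position 6, position 7.
position 6's domain is down to {Wed}, so position 6 = Wed. Remove Wed from position 2, position 4.
position 2 must be Tue (only option left). Strike Tue from position 1, position 5.
position 4 must be Mon (only option left). Strike Mon from position 7.
That leaves position 5 = Sun.
position 7 has just one choice, so position 7 = Fri. Strike Fri from position 1.
position 1's domain is down to {Sat}, so position 1 = Sat.

position 1=Sat, position 2=Tue, position 3=Thu, position 4=Mon, position 5=Sun, position 6=Wed, position 7=Fri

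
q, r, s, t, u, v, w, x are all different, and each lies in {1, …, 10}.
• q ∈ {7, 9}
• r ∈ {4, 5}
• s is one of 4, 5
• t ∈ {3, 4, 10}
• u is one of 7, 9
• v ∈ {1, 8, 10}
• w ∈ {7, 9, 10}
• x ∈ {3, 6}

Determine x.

6

q and u share exactly the 2 values {7, 9}; by pigeonhole those values go to them, so strike 7, 9 from w.
That leaves w = 10. So t, v can't be 10.
The 2 variables r and s are confined to {4, 5}, which locks those values in; drop them from t.
That leaves t = 3. Strike 3 from x.
So x = 6.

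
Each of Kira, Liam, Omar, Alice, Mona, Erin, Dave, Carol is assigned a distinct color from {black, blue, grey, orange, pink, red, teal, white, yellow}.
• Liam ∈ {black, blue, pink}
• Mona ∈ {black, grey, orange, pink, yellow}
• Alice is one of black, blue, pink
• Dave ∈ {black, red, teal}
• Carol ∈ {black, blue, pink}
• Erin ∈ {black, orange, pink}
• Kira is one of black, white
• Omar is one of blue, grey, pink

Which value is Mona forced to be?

yellow

Liam, Alice, Carol between them cover only {black, blue, pink} — a naked triple. Remove those values from Kira, Omar, Mona, Erin, Dave.
Kira must be white (only option left).
Omar's domain is down to {grey}, so Omar = grey. Strike grey from Mona.
That leaves Erin = orange. So Mona can't be orange.
So Mona = yellow.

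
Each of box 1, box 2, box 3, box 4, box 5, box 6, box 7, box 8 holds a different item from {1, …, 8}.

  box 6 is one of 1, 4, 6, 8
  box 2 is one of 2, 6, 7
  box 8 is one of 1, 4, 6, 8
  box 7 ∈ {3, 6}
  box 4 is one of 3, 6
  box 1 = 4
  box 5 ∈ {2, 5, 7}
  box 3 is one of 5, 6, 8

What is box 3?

box 1 must be 4 (only option left). Eliminate 4 elsewhere: box 6, box 8.
box 4 and box 7 between them cover only {3, 6} — a naked pair. Remove those values from box 2, box 3, box 6, box 8.
box 6 and box 8 share exactly the 2 values {1, 8}; by pigeonhole those values go to them, so strike 1, 8 from box 3.
So box 3 = 5.

5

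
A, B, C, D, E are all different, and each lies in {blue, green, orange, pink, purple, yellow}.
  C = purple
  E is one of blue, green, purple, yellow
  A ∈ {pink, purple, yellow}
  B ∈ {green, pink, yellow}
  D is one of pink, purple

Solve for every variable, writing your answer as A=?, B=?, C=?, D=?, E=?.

C has just one choice, so C = purple. Remove purple from A, D, E.
D has just one choice, so D = pink. Remove pink from A, B.
A's domain is down to {yellow}, so A = yellow. So B, E can't be yellow.
B must be green (only option left). Remove green from E.
E has just one choice, so E = blue.

A=yellow, B=green, C=purple, D=pink, E=blue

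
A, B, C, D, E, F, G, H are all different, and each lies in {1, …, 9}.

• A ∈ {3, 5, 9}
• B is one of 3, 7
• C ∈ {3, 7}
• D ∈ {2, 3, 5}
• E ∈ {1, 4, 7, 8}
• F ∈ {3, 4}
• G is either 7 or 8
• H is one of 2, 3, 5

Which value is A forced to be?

9

The 8 variables together cover exactly {1, 2, 3, 4, 5, 7, 8, 9} — 8 values for 8 variables — and 1 appears only in E's list, so E = 1.
The 7 still-open variables together cover exactly {2, 3, 4, 5, 7, 8, 9} — 7 values for 7 variables — and 4 appears only in F's list, so F = 4.
The 6 still-open variables together cover exactly {2, 3, 5, 7, 8, 9} — 6 values for 6 variables — and 8 appears only in G's list, so G = 8.
The 5 still-open variables draw from only 5 values {2, 3, 5, 7, 9}, so each is used; only A can be 9, hence A = 9.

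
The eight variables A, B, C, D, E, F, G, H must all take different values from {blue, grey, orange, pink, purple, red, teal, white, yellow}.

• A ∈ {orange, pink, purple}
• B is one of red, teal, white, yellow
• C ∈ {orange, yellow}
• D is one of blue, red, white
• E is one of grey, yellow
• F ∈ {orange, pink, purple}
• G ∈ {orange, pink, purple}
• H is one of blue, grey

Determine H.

A, F, G share exactly the 3 values {orange, pink, purple}; by pigeonhole those values go to them, so strike orange, pink, purple from C.
That leaves C = yellow. Strike yellow from B, E.
E must be grey (only option left). Strike grey from H.
So H = blue.

blue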